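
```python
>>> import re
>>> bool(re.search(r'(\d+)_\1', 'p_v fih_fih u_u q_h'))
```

False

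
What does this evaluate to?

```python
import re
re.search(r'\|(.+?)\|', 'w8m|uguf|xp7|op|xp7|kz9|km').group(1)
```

`re.search` tries every starting position until one works.
The match spans [3:9] → '|uguf|'.
Captured: group 1 = 'uguf'.

'uguf'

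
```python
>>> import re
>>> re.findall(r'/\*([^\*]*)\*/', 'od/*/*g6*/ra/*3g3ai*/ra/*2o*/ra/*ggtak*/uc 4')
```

['g6', '3g3ai', '2o', 'ggtak']

With a single group, `findall` returns only what that group captured — 4 items.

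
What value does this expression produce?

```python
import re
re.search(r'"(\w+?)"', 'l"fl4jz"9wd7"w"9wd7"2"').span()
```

`re.search` tries every starting position until one works.
The match spans [1:8] → '"fl4jz"'.
Captured: group 1 = 'fl4jz'.

(1, 8)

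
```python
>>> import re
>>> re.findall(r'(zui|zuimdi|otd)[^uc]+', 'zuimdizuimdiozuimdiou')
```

['zui', 'zui']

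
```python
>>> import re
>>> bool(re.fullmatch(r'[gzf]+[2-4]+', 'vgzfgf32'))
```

False

`re.fullmatch` requires the pattern to consume the entire string.
Here the string isn't matched end-to-end, so the call returns None, and `bool(None)` is False.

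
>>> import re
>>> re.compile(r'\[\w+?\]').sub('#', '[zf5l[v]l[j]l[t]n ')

Matches: at [5:8] → '[v]'; at [9:12] → '[j]'; at [13:16] → '[t]'.
Each match is replaced by '#'.

'[zf5l#l#l#n '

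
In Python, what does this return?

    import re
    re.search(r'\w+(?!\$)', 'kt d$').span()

The negative lookaround is zero-width — it rules out positions where the adjacent text would match, without consuming anything.
`search` walks the string left to right and returns the first match it finds.
The match spans [0:2] → 'kt'.

(0, 2)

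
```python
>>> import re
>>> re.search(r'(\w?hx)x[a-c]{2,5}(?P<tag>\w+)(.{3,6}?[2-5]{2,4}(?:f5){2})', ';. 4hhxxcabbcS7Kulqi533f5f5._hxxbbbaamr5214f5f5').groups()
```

The match spans [4:27] → 'hhxxcabbcS7Kulqi533f5f5'.
Captured: group 1 = 'hhx', group 2 = 'S7Kul', group 3 = 'qi533f5f5'.

('hhx', 'S7Kul', 'qi533f5f5')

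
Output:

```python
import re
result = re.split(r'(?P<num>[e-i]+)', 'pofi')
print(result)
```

['po', 'fi', '']

The pattern matches one or more of a character in [e-i] (captured as 'num').
Matches to split on: at [2:4] → 'fi'.
The group in the pattern means `split` returns the separators' captures alongside the pieces.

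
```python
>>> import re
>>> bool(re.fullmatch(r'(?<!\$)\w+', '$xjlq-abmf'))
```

`re.fullmatch` is like wrapping the pattern in `^…$` (in single-line mode).
Here the string isn't matched end-to-end, so the call returns None, and `bool(None)` is False.

False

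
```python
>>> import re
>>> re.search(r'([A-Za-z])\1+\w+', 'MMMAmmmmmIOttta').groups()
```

A backreference is literal: `\1` must see the identical characters the first group matched.
`re.search` scans for the first position where the pattern succeeds.
The match spans [0:15] → 'MMMAmmmmmIOttta'.
Captured: group 1 = 'M'.

('M',)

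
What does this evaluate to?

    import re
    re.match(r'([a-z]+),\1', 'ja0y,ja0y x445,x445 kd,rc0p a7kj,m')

A backreference is literal: `\1` must see the identical characters the first group matched.
With `match`, the pattern is implicitly anchored at the beginning.
Here position 0 doesn't satisfy it, so the call returns None.

None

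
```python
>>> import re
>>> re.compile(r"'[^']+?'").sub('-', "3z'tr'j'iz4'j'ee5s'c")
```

Matches: at [2:6] → "'tr'"; at [7:12] → "'iz4'"; at [13:19] → "'ee5s'".
Every occurrence is swapped for '-'.

'3z-j-j-c'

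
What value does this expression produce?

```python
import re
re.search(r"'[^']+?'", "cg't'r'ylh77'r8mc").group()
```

"'t'"

The match spans [2:5] → "'t'".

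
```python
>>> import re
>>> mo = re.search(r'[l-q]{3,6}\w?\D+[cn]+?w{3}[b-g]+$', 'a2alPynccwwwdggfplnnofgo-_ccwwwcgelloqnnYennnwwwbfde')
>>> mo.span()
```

The match spans [16:52] → 'plnnofgo-_ccwwwcgelloqnnYennnwwwbfde'.

(16, 52)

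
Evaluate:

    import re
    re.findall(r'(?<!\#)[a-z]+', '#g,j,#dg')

['j', 'g']

`(?!…)`/`(?<!…)` only lets a position through if the neighbouring text does NOT match; no characters are consumed.
Scanning left to right: at [3:4] → 'j'; at [7:8] → 'g'.
With no groups in the pattern, `findall` gives back each whole match — 2 here.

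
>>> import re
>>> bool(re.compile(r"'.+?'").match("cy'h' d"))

`re.match` won't scan ahead — the pattern has to work from the very first character.
Here the string doesn't start with a match, so the call returns None, and `bool(None)` is False.

False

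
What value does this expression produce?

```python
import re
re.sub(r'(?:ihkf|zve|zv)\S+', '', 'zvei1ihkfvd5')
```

Matches: at [0:12] → 'zvei1ihkfvd5'.
Each match is replaced by ''.

''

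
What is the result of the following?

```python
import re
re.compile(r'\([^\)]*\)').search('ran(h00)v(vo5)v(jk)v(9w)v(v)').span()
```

Unlike `match`, `search` isn't anchored — it looks for the pattern anywhere in the string.
The match spans [3:8] → '(h00)'.

(3, 8)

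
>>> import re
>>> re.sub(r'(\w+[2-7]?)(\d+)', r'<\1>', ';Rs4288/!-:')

';<Rs428>/!-:'

The pattern matches one or more of a word character, then optionally a character in [2-7] (captured); then one or more of a digit (captured).
Matches: at [1:7] → 'Rs4288'.
The replacement refers to a captured group, so each match is rewritten using its own captured text.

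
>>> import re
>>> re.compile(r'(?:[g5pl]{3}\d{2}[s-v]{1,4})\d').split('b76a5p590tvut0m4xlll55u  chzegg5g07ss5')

['b76a', 'm4xlll55u  chzeg', '']

This matches exactly 3 of one of [g5pl], then exactly 2 of a digit, then 1 to 4 of a character in [s-v] (non-capturing group); then a digit.
Matches to split on: at [4:14] → '5p590tvut0'; at [30:38] → 'g5g07ss5'.
The string is cut at each match, leaving 3 pieces.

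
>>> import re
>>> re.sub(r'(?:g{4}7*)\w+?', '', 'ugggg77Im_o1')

'um_o1'

This matches exactly 4 of a literal 'g', then zero or more of a literal '7' (non-capturing group); then one or more of a word character (lazy).
Lazy quantifiers expand one character at a time until the remainder of the pattern can match.
Matches: at [1:8] → 'gggg77I'.
`sub` substitutes '' at each match site.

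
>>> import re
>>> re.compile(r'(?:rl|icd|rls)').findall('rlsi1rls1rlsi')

['rl', 'rl', 'rl']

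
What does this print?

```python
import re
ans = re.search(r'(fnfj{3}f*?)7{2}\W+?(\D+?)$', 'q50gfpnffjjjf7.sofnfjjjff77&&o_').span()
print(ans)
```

The pattern matches the literal 'fnf', then exactly 3 of a literal 'j', then zero or more of the literal 'f' (lazy) (captured); then exactly 2 of the literal '7', then one or more of a non-word character (lazy); then one or more of a non-digit (lazy) (captured); then anchored at the end.
Unlike `match`, `search` isn't anchored — it looks for the pattern anywhere in the string.
The match spans [17:31] → 'fnfjjjff77&&o_'.
Captured: group 1 = 'fnfjjjff', group 2 = '&o_'.

(17, 31)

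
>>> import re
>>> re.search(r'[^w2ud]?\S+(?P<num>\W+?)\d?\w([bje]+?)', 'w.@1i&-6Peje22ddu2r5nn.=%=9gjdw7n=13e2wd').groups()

The pattern matches optionally any character except [w2ud]; then one or more of a non-whitespace character; then one or more of a non-word character (lazy) (captured as 'num'); then optionally a digit, then a word character; then one or more of one of [bje] (lazy) (captured).
`re.search` tries every starting position until one works.
The match spans [0:37] → 'w.@1i&-6Peje22ddu2r5nn.=%=9gjdw7n=13e'.
Captured: group 1 = '=', group 2 = 'e'.

('=', 'e')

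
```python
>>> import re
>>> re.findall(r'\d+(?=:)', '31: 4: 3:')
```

The positive lookaround only admits positions where the adjacent text matches; those characters stay outside the span.
Scanning left to right: at [0:2] → '31'; at [4:5] → '4'; at [7:8] → '3'.
No capturing groups, so `findall` returns the 3 full match strings.

['31', '4', '3']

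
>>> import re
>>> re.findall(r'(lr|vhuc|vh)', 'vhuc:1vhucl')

['vhuc', 'vhuc']

Alternation isn't longest-match — the leftmost alternative that fits at this position is chosen.
Scanning left to right: at [0:4] match 'vhuc', group 1 = 'vhuc'; at [6:10] match 'vhuc', group 1 = 'vhuc'.
With a single group, `findall` returns only what that group captured — 2 items.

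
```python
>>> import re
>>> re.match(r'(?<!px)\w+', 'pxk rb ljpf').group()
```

'pxk'

Because the assertion is negative and zero-width, positions next to the forbidden text are skipped.
`match` is anchored at position 0; if the pattern doesn't fit there, it returns None.
The match spans [0:3] → 'pxk'.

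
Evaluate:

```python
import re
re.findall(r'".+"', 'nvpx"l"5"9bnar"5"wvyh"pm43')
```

Scanning left to right: at [4:22] → '"l"5"9bnar"5"wvyh"'.
No capturing groups, so `findall` returns the 1 full match string.

['"l"5"9bnar"5"wvyh"']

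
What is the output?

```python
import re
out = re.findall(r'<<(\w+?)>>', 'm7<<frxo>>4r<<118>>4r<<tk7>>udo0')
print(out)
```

`findall` collects group 1 from each match (3 total).

['frxo', '118', 'tk7']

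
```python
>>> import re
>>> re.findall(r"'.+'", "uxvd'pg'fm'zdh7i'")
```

Walking the string: at [4:17] → "'pg'fm'zdh7i'".
No capturing groups, so `findall` returns the 1 full match string.

["'pg'fm'zdh7i'"]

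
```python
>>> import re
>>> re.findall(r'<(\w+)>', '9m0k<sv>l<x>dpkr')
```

['sv', 'x']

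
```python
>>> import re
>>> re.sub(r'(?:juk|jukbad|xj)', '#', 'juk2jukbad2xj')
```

Alternation tries branches left to right and keeps the first one that lets the overall match succeed at that position.
Every occurrence is swapped for '#'.

'#2#bad2#'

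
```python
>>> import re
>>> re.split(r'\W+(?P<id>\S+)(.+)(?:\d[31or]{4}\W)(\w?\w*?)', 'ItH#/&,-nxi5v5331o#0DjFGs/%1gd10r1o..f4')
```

The pattern matches one or more of a non-word character; then one or more of a non-whitespace character (captured as 'id'); then one or more of any character (captured); then a digit, then exactly 4 of one of [31or], then a non-word character (non-capturing group); then optionally a word character, then zero or more of a word character (lazy) (captured).
Matches to split on: at [3:20] → '#/&,-nxi5v5331o#0'.
With a capturing group present, the delimiter's captured portion is kept in the result list.

['ItH', 'nxi5', 'v', '0', 'DjFGs/%1gd10r1o..f4']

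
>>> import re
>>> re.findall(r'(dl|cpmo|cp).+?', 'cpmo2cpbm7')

Branches in `(...|...)` are attempted left-to-right; the first branch that allows the whole pattern to succeed is taken.
Because there's exactly one group, `findall` drops the full match and keeps group 1 from each hit.

['cpmo', 'cp']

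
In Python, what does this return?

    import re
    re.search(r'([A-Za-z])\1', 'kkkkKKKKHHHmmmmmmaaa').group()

'kk'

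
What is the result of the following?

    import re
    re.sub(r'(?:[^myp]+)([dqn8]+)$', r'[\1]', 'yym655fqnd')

'yym[d]'

This matches one or more of any character except [myp] (non-capturing group); then one or more of one of [dqn8] (captured); then anchored at the end.
Matches: at [3:10] → '655fqnd'.
`\1` in the replacement pulls in group 1's text for each match.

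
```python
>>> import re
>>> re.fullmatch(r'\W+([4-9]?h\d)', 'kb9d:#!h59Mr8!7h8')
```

The pattern matches one or more of a non-word character; then optionally a character in [4-9], then the literal 'h', then a digit (captured).
`fullmatch` succeeds only if the pattern covers the string from start to end.
Here the string isn't matched end-to-end, so the call returns None.

None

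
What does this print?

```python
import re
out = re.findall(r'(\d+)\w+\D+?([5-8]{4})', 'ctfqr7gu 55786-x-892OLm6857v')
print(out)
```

This matches one or more of a digit (captured); then one or more of a word character; then one or more of a non-digit (lazy); then exactly 4 of a character in [5-8] (captured).
`findall` packs the 2 group values into a tuple for every match.

[('7', '5578'), ('892', '6857')]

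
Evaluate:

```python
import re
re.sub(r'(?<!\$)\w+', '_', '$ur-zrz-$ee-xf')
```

Because the assertion is negative and zero-width, positions next to the forbidden text are skipped.
`sub` substitutes '_' at each match site.

'$u_-_-$e_-_'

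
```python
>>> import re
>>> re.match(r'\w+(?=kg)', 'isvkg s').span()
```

Because the assertion is zero-width, the text it checks is not consumed and won't appear in the result.
`match` is anchored at position 0; if the pattern doesn't fit there, it returns None.
The match spans [0:3] → 'isv'.

(0, 3)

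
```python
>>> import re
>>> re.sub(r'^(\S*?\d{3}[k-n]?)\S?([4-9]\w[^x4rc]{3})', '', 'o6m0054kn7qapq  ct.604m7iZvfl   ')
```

'apq  ct.604m7iZvfl   '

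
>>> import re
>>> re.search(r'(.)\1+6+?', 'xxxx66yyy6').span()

(0, 5)

`\1` is not a pattern — it's the concrete string captured by group 1, re-applied verbatim.
The match spans [0:5] → 'xxxx6'.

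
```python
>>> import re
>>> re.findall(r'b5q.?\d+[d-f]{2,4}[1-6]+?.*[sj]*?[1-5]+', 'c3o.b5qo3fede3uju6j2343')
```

['b5qo3fede3uju6j2343']

The pattern matches the literal 'b5q', then optionally any character, then one or more of a digit; then 2 to 4 of a character in [d-f], then one or more of a character in [1-6] (lazy); then zero or more of any character, then zero or more of one of [sj] (lazy), then one or more of a character in [1-5].
Matches: at [4:23] → 'b5qo3fede3uju6j2343'.
No capturing groups, so `findall` returns the 1 full match string.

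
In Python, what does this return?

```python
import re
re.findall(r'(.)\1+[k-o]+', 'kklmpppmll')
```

The backreference `\1` re-matches whatever the first group consumed, character for character.
With a single group, `findall` returns only what that group captured — 2 items.

['k', 'p']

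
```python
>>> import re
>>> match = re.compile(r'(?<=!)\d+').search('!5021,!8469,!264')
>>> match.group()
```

'5021'

Because the assertion is zero-width, the text it checks is not consumed and won't appear in the result.
`re.search` scans for the first position where the pattern succeeds.
The match spans [1:5] → '5021'.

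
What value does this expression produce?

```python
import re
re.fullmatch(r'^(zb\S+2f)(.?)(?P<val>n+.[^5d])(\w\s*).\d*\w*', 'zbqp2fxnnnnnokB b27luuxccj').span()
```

`fullmatch` succeeds only if the pattern covers the string from start to end.
The match spans [0:26] → 'zbqp2fxnnnnnokB b27luuxccj'.

(0, 26)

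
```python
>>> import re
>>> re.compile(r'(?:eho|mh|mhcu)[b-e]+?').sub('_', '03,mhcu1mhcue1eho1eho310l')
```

`|` is ordered: at each position the engine commits to the first alternative that works.
Each match is replaced by '_'.

'03,_u1_ue1eho1eho310l'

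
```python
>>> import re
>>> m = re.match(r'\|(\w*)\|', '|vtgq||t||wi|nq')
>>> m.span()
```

`re.match` only tries the pattern at the start of the string.
The match spans [0:6] → '|vtgq|'.
Captured: group 1 = 'vtgq'.

(0, 6)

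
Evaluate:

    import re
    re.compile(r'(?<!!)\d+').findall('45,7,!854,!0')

['45', '7', '54']

Because the assertion is negative and zero-width, positions next to the forbidden text are skipped.
`findall` yields the raw match text (3 of them) because the pattern has no groups.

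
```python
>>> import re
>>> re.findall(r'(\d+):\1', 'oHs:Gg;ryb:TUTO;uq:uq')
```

[]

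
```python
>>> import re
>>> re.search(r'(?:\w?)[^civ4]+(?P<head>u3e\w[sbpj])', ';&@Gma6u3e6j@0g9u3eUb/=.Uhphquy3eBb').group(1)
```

'u3eUb'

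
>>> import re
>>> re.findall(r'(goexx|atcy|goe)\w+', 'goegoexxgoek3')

['goe']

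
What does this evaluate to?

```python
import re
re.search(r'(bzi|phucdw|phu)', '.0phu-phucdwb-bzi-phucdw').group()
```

'phu'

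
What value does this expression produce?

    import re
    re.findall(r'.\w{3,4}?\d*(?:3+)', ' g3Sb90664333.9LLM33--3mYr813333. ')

The pattern matches any character, then 3 to 4 of a word character (lazy), then zero or more of a digit; then one or more of a literal '3' (non-capturing group).
Walking the string: at [0:13] → ' g3Sb90664333'; at [13:20] → '.9LLM33'; at [21:32] → '-3mYr813333'.
With no groups in the pattern, `findall` gives back each whole match — 3 here.

[' g3Sb90664333', '.9LLM33', '-3mYr813333']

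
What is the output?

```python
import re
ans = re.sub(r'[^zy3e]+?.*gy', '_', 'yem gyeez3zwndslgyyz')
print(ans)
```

ye_yz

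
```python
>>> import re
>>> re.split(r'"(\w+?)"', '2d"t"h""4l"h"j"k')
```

['2d', 't', 'h"', '4l', 'h', 'j', 'k']

Matches to split on: at [2:5] → '"t"'; at [7:11] → '"4l"'; at [12:15] → '"j"'.
Because the pattern has a capturing group, `split` also inserts each captured text between the pieces.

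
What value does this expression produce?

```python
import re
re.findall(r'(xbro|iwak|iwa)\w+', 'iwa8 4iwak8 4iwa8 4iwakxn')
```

['iwa', 'iwak', 'iwa', 'iwak']

The regex engine tests alternatives in the order written; an earlier branch that matches wins even if a later one would match more.
With a single group, `findall` returns only what that group captured — 4 items.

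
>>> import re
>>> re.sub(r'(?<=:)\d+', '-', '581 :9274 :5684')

Because the assertion is zero-width, the text it checks is not consumed and won't appear in the result.
`sub` substitutes '-' at each match site.

'581 :- :-'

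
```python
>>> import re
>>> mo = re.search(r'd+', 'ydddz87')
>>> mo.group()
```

'ddd'

This matches one or more of a literal 'd'.
Unlike `match`, `search` isn't anchored — it looks for the pattern anywhere in the string.
The match spans [1:4] → 'ddd'.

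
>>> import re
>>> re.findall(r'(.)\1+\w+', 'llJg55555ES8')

`\1` has to match the exact text group 1 already captured.
Walking the string: at [0:12] match 'llJg55555ES8', group 1 = 'l'.
`findall` collects group 1 from the one match (1 total).

['l']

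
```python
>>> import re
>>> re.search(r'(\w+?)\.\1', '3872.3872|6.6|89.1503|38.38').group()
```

The backreference `\1` re-matches whatever the first group consumed, character for character.
The match spans [0:9] → '3872.3872'.

'3872.3872'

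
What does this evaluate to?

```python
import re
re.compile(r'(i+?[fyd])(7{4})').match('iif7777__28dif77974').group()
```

'iif7777'

With `match`, the pattern is implicitly anchored at the beginning.
The match spans [0:7] → 'iif7777'.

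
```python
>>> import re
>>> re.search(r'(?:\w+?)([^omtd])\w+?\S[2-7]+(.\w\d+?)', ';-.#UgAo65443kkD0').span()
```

(4, 13)

Pattern: one or more of a word character (lazy) (non-capturing group); then any character except [omtd] (captured); then one or more of a word character (lazy), then a non-whitespace character; then one or more of a character in [2-7]; then any character, then a word character, then one or more of a digit (lazy) (captured).
The match spans [4:13] → 'UgAo65443'.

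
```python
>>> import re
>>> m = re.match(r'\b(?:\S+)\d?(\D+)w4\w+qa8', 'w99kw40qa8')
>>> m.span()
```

(0, 10)

The pattern matches a word boundary (`\b`, zero-width); then one or more of a non-whitespace character (non-capturing group); then optionally a digit; then one or more of a non-digit (captured); then the literal 'w4', then one or more of a word character, then the literal 'qa8'.
With `match`, the pattern is implicitly anchored at the beginning.
The match spans [0:10] → 'w99kw40qa8'.
Captured: group 1 = 'k'.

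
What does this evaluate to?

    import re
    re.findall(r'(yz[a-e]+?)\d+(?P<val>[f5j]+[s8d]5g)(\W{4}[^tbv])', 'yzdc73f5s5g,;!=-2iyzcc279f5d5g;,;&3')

`findall` packs the 3 group values into a tuple for every match.

[('yzdc', 'f5s5g', ',;!=-'), ('yzcc', 'f5d5g', ';,;&3')]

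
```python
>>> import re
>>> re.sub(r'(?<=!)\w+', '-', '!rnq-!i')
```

'!--!-'

The positive lookaround only admits positions where the adjacent text matches; those characters stay outside the span.
Each match is replaced by '-'.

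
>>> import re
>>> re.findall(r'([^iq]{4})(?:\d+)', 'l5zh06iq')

['l5zh']

Pattern: exactly 4 of any character except [iq] (captured); then one or more of a digit (non-capturing group).
Walking the string: at [0:6] match 'l5zh06', group 1 = 'l5zh'.
One capturing group, so `findall` returns just the captured substring from the one match — 1 in all.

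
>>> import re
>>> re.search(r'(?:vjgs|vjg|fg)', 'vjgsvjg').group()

'vjgs'

Alternation isn't longest-match — the leftmost alternative that fits at this position is chosen.
`re.search` scans for the first position where the pattern succeeds.
The match spans [0:4] → 'vjgs'.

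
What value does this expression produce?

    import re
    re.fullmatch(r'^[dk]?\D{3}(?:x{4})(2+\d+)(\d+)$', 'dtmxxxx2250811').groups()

The match spans [0:14] → 'dtmxxxx2250811'.
Captured: group 1 = '225081', group 2 = '1'.

('225081', '1')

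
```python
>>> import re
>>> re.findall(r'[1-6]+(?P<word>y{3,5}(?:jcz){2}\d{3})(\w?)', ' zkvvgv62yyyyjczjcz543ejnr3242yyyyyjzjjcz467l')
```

[('yyyyjczjcz543', 'e')]

The pattern matches one or more of a character in [1-6]; then 3 to 5 of a literal 'y', then the literal 'jcz' repeated 2 times, then exactly 3 of a digit (captured as 'word'); then optionally a word character (captured).
2 groups means the one result is a tuple of 2 captured strings — 1 here.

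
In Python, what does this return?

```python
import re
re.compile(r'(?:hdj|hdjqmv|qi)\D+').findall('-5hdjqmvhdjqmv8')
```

['hdjqmvhdjqmv']

Walking the string: at [2:14] → 'hdjqmvhdjqmv'.
With no groups in the pattern, `findall` gives back each whole match — 1 here.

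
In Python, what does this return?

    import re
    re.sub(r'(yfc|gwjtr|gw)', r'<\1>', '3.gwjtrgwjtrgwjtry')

'3.<gwjtr><gwjtr><gwjtr>y'

Alternation isn't longest-match — the leftmost alternative that fits at this position is chosen.
Matches: at [2:7] → 'gwjtr'; at [7:12] → 'gwjtr'; at [12:17] → 'gwjtr'.
The replacement refers to a captured group, so each match is rewritten using its own captured text.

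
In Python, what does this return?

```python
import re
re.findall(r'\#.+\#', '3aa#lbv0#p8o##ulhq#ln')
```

Walking the string: at [3:19] → '#lbv0#p8o##ulhq#'.
`findall` yields the raw match text (1 of them) because the pattern has no groups.

['#lbv0#p8o##ulhq#']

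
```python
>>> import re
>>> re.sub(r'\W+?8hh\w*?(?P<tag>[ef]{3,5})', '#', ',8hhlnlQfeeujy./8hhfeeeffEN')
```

A `+?`/`*?`/`{m,n}?` starts at its minimum and grows only as far as needed for what follows to match.
Every occurrence is swapped for '#'.

'#ujy#fEN'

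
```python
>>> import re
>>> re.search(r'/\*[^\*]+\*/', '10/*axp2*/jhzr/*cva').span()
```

(2, 10)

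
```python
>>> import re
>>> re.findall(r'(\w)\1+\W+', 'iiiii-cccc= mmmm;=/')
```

['i', 'c', 'm']

The backreference `\1` re-matches whatever the first group consumed, character for character.
With a single group, `findall` returns only what that group captured — 3 items.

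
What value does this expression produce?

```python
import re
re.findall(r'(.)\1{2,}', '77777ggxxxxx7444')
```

After group 1 captures some text, `\1` only succeeds where that same text appears again.
Walking the string: at [0:5] match '77777', group 1 = '7'; at [7:12] match 'xxxxx', group 1 = 'x'; at [13:16] match '444', group 1 = '4'.
`findall` collects group 1 from each match (3 total).

['7', 'x', '4']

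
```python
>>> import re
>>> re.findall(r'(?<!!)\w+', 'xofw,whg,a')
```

['xofw', 'whg', 'a']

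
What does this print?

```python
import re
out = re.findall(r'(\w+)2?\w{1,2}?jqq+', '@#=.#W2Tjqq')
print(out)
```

['W2']

Pattern: one or more of a word character (captured); then optionally the literal '2', then 1 to 2 of a word character (lazy), then the literal 'jq'; then one or more of a literal 'q'.
Walking the string: at [5:11] match 'W2Tjqq', group 1 = 'W2'.
`findall` collects group 1 from the one match (1 total).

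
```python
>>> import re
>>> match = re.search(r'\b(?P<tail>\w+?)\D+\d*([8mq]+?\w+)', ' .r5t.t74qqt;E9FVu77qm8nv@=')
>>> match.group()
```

'r5t.t74qqt'

Pattern: a word boundary (`\b`, zero-width); then one or more of a word character (lazy) (captured as 'tail'); then one or more of a non-digit, then zero or more of a digit; then one or more of one of [8mq] (lazy), then one or more of a word character (captured).
The match spans [2:12] → 'r5t.t74qqt'.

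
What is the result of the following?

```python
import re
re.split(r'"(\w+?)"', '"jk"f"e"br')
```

['', 'jk', 'f', 'e', 'br']

Matches to split on: at [0:4] → '"jk"'; at [5:8] → '"e"'.
The group in the pattern means `split` returns the separators' captures alongside the pieces.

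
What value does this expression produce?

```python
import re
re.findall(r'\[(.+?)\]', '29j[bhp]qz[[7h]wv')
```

One capturing group, so `findall` returns just the captured substring from each match — 2 in all.

['bhp', '[7h']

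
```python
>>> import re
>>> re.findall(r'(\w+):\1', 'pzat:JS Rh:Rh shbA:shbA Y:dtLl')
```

['Rh', 'shbA']

After group 1 captures some text, `\1` only succeeds where that same text appears again.
Matches: at [8:13] match 'Rh:Rh', group 1 = 'Rh'; at [14:23] match 'shbA:shbA', group 1 = 'shbA'.
Because there's exactly one group, `findall` drops the full match and keeps group 1 from each hit.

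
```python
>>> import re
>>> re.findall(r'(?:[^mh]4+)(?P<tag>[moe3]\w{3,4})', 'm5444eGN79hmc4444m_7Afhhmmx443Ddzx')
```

This matches any character except [mh], then one or more of a literal '4' (non-capturing group); then one of [moe3], then 3 to 4 of a word character (captured as 'tag').
Matches: at [1:10] match '5444eGN79', group 1 = 'eGN79'; at [12:22] match 'c4444m_7Af', group 1 = 'm_7Af'; at [26:34] match 'x443Ddzx', group 1 = '3Ddzx'.
Because there's exactly one group, `findall` drops the full match and keeps group 1 from each hit.

['eGN79', 'm_7Af', '3Ddzx']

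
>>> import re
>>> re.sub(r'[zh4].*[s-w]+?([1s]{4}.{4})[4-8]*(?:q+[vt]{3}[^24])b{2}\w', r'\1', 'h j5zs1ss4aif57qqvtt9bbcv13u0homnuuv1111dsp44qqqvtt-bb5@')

The pattern matches one of [zh4], then zero or more of any character, then one or more of a character in [s-w] (lazy); then exactly 4 of one of [1s], then exactly 4 of any character (captured); then zero or more of a character in [4-8]; then one or more of a literal 'q', then exactly 3 of one of [vt], then any character except [24] (non-capturing group); then exactly 2 of a literal 'b', then a word character.
`\1` in the replacement pulls in group 1's text for each match.

'1111dsp4@'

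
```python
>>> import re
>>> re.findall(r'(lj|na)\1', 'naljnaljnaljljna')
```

`\1` has to match the exact text group 1 already captured.
With a single group, `findall` returns only what that group captured — 1 item.

['lj']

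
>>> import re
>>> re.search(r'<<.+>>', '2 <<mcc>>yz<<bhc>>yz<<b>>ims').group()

'<<mcc>>yz<<bhc>>yz<<b>>'

`re.search` scans for the first position where the pattern succeeds.
The match spans [2:25] → '<<mcc>>yz<<bhc>>yz<<b>>'.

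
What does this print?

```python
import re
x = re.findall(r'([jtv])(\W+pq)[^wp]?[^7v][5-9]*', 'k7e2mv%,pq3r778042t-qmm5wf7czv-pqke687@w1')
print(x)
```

Pattern: one of [jtv] (captured); then one or more of a non-word character, then the literal 'pq' (captured); then optionally any character except [wp], then any character except [7v], then zero or more of a character in [5-9].
Scanning left to right: at [5:15] match 'v%,pq3r778', groups = ('v', '%,pq'); at [29:38] match 'v-pqke687', groups = ('v', '-pq').
2 groups means each result is a tuple of 2 captured strings — 2 here.

[('v', '%,pq'), ('v', '-pq')]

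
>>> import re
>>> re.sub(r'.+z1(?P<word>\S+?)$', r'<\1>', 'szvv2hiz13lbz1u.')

The pattern matches one or more of any character, then the literal 'z1'; then one or more of a non-whitespace character (lazy) (captured as 'word'); then anchored at the end.
Matches: at [0:16] → 'szvv2hiz13lbz1u.'.
The replacement refers to a captured group, so each match is rewritten using its own captured text.

'<u.>'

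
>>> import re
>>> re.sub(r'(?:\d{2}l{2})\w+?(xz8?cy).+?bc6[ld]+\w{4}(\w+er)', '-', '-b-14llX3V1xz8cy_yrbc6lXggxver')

'-b--'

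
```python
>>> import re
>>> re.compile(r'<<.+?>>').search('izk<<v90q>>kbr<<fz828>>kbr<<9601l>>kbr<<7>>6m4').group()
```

'<<v90q>>'

`search` walks the string left to right and returns the first match it finds.
The match spans [3:11] → '<<v90q>>'.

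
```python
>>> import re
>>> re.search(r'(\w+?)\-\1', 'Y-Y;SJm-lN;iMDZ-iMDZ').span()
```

(0, 3)

`\1` has to match the exact text group 1 already captured.
Unlike `match`, `search` isn't anchored — it looks for the pattern anywhere in the string.
The match spans [0:3] → 'Y-Y'.
Captured: group 1 = 'Y'.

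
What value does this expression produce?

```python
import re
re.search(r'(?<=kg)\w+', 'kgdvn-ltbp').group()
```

'dvn'

Because the assertion is zero-width, the text it checks is not consumed and won't appear in the result.
The match spans [2:5] → 'dvn'.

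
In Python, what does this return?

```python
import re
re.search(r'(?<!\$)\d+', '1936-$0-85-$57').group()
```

Because the assertion is negative and zero-width, positions next to the forbidden text are skipped.
`search` walks the string left to right and returns the first match it finds.
The match spans [0:4] → '1936'.

'1936'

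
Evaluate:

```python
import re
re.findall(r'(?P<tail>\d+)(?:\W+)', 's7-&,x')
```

['7']

Pattern: one or more of a digit (captured as 'tail'); then one or more of a non-word character (non-capturing group).
`findall` collects group 1 from the one match (1 total).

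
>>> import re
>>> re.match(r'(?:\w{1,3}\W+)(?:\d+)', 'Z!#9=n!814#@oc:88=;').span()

The pattern matches 1 to 3 of a word character, then one or more of a non-word character (non-capturing group); then one or more of a digit (non-capturing group).
With `match`, the pattern is implicitly anchored at the beginning.
The match spans [0:4] → 'Z!#9'.

(0, 4)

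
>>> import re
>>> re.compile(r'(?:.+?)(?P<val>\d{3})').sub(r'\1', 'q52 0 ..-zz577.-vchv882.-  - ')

This matches one or more of any character (lazy) (non-capturing group); then exactly 3 of a digit (captured as 'val').
With the lazy modifier that quantifier settles for the fewest repetitions that let the rest of the pattern succeed (the atoms after it are unaffected and can still be greedy).
Matches: at [0:14] → 'q52 0 ..-zz577'; at [14:23] → '.-vchv882'.
`\1` in the replacement pulls in group 1's text for each match.

'577882.-  - '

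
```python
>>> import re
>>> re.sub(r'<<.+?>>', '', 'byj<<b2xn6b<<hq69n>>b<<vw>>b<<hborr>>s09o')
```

'byjbbs09o'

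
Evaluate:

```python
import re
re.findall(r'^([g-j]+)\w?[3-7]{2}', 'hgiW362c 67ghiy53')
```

['hgi']

This matches anchored at the start of the string; then one or more of a character in [g-j] (captured); then optionally a word character, then exactly 2 of a character in [3-7].
Walking the string: at [0:6] match 'hgiW36', group 1 = 'hgi'.
Because there's exactly one group, `findall` drops the full match and keeps group 1 from the one hit.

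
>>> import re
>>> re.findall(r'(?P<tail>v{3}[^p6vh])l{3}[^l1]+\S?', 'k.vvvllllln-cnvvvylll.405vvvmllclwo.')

The pattern matches exactly 3 of a literal 'v', then any character except [p6vh] (captured as 'tail'); then exactly 3 of the literal 'l', then one or more of any character except [l1], then optionally a non-whitespace character.
`findall` collects group 1 from the one match (1 total).

['vvvy']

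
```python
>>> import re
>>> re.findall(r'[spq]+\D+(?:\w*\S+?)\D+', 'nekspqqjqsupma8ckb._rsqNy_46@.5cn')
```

['spqqjqsupma8ckb._rsqNy_']

A non-greedy quantifier consumes as few characters as it can — just enough that the remainder of the pattern still matches from where it stops; whatever follows it matches normally.
With no groups in the pattern, `findall` gives back each whole match — 1 here.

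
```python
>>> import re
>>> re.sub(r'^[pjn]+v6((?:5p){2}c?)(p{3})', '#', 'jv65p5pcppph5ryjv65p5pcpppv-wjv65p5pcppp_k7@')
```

This matches anchored at the start of the string; then one or more of one of [pjn], then the literal 'v6'; then the literal '5p' repeated 2 times, then optionally the literal 'c' (captured); then exactly 3 of a literal 'p' (captured).
Matches: at [0:11] → 'jv65p5pcppp'.
`sub` substitutes '#' at each match site.

'#h5ryjv65p5pcpppv-wjv65p5pcppp_k7@'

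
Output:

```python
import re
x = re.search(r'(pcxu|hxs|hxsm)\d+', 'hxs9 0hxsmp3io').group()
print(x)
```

hxs9

`re.search` scans for the first position where the pattern succeeds.
The match spans [0:4] → 'hxs9'.
Captured: group 1 = 'hxs'.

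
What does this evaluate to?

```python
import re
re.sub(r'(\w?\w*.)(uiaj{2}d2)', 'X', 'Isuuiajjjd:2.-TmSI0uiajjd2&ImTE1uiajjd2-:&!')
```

'Isuuiajjjd:2.-X&X-:&!'

The pattern matches optionally a word character, then zero or more of a word character, then any character (captured); then the literal 'uia', then exactly 2 of the literal 'j', then the literal 'd2' (captured).
Matches: at [14:26] → 'TmSI0uiajjd2'; at [27:39] → 'ImTE1uiajjd2'.
`sub` substitutes 'X' at each match site.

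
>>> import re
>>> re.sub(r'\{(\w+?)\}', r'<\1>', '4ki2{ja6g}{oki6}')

'4ki2<ja6g><oki6>'

Matches: at [4:10] → '{ja6g}'; at [10:16] → '{oki6}'.
Each match is replaced using the text its own group 1 captured.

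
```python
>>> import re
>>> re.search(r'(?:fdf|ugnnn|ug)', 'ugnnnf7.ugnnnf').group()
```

The regex engine tests alternatives in the order written; an earlier branch that matches wins even if a later one would match more.
`re.search` scans for the first position where the pattern succeeds.
The match spans [0:5] → 'ugnnn'.

'ugnnn'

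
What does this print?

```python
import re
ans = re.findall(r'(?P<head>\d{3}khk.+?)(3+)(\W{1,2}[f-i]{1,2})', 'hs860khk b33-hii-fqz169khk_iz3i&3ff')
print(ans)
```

[('860khk b', '33', '-hi')]

Lazy quantifiers expand one character at a time until the remainder of the pattern can match.
3 groups means the one result is a tuple of 3 captured strings — 1 here.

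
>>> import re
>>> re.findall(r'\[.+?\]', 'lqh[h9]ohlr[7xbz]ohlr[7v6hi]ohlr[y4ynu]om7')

['[h9]', '[7xbz]', '[7v6hi]', '[y4ynu]']

A non-greedy quantifier consumes as few characters as it can — just enough that the remainder of the pattern still matches from where it stops; whatever follows it matches normally.
`findall` yields the raw match text (4 of them) because the pattern has no groups.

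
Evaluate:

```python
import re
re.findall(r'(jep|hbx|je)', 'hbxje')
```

['hbx', 'je']

Scanning left to right: at [0:3] match 'hbx', group 1 = 'hbx'; at [3:5] match 'je', group 1 = 'je'.
One capturing group, so `findall` returns just the captured substring from each match — 2 in all.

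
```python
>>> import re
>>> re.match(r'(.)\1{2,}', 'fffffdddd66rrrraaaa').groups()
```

`\1` has to match the exact text group 1 already captured.
`re.match` won't scan ahead — the pattern has to work from the very first character.
The match spans [0:5] → 'fffff'.
Captured: group 1 = 'f'.

('f',)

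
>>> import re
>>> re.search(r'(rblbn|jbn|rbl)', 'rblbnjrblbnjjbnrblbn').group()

Branches in `(...|...)` are attempted left-to-right; the first branch that allows the whole pattern to succeed is taken.
`re.search` scans for the first position where the pattern succeeds.
The match spans [0:5] → 'rblbn'.
Captured: group 1 = 'rblbn'.

'rblbn'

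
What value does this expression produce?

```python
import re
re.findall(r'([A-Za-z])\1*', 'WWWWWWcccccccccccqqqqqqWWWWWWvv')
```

['W', 'c', 'q', 'W', 'v']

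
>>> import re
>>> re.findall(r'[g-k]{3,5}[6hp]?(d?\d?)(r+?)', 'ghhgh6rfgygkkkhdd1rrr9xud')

[('', 'r')]

Pattern: 3 to 5 of a character in [g-k], then optionally one of [6hp]; then optionally a literal 'd', then optionally a digit (captured); then one or more of a literal 'r' (lazy) (captured).
Multiple groups make `findall` return tuples — one 2-tuple for the one match.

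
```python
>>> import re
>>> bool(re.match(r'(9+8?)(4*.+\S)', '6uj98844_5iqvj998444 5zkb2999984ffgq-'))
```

False

This matches one or more of the literal '9', then optionally a literal '8' (captured); then zero or more of the literal '4', then one or more of any character, then a non-whitespace character (captured).
With `match`, the pattern is implicitly anchored at the beginning.
Here position 0 doesn't satisfy it, so the call returns None, and `bool(None)` is False.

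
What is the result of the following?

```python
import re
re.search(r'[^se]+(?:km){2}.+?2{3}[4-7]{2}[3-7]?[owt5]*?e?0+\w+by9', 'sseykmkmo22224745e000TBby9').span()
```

This matches one or more of any character except [se], then the literal 'km' repeated 2 times; then one or more of any character (lazy); then exactly 3 of the literal '2', then exactly 2 of a character in [4-7], then optionally a character in [3-7]; then zero or more of one of [owt5] (lazy), then optionally a literal 'e'; then one or more of the literal '0', then one or more of a word character, then the literal 'by9'.
The match spans [3:26] → 'ykmkmo22224745e000TBby9'.

(3, 26)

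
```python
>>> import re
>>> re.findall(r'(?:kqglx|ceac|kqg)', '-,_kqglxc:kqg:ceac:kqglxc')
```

The regex engine tests alternatives in the order written; an earlier branch that matches wins even if a later one would match more.
Since nothing is captured, `findall` lists the 4 matched substrings directly.

['kqglx', 'kqg', 'ceac', 'kqglx']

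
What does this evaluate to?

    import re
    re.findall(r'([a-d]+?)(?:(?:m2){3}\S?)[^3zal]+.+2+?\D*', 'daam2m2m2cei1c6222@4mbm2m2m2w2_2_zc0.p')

Pattern: one or more of a character in [a-d] (lazy) (captured); then the literal 'm2' repeated 3 times, then optionally a non-whitespace character (non-capturing group); then one or more of any character except [3zal], then one or more of any character, then one or more of the literal '2' (lazy); then zero or more of a non-digit.
Scanning left to right: at [0:35] match 'daam2m2m2cei1c6222@4mbm2m2m2w2_2_zc', group 1 = 'daa'.
Because there's exactly one group, `findall` drops the full match and keeps group 1 from the one hit.

['daa']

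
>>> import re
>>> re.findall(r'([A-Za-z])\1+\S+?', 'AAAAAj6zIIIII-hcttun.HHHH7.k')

['A', 'I', 't', 'H']

`\1` has to match the exact text group 1 already captured.
Walking the string: at [0:6] match 'AAAAAj', group 1 = 'A'; at [8:14] match 'IIIII-', group 1 = 'I'; at [16:19] match 'ttu', group 1 = 't'; at [21:26] match 'HHHH7', group 1 = 'H'.
Because there's exactly one group, `findall` drops the full match and keeps group 1 from each hit.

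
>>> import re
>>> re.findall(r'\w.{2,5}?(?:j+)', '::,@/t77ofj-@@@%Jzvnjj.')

['t77ofj', 'Jzvnjj']

This matches a word character, then 2 to 5 of any character (lazy); then one or more of a literal 'j' (non-capturing group).
Matches: at [5:11] → 't77ofj'; at [16:22] → 'Jzvnjj'.
`findall` yields the raw match text (2 of them) because the pattern has no groups.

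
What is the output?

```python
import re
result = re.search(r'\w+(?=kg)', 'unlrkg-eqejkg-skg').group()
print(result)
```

unlr

The positive lookaround only admits positions where the adjacent text matches; those characters stay outside the span.
`re.search` scans for the first position where the pattern succeeds.
The match spans [0:4] → 'unlr'.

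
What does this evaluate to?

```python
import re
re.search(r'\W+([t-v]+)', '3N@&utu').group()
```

'@&utu'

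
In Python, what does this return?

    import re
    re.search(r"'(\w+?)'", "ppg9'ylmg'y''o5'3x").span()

(4, 10)

`re.search` scans for the first position where the pattern succeeds.
The match spans [4:10] → "'ylmg'".
Captured: group 1 = 'ylmg'.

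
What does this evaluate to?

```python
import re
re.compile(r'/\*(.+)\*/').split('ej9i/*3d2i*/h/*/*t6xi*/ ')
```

['ej9i', '3d2i*/h/*/*t6xi', ' ']

Matches to split on: at [4:23] → '/*3d2i*/h/*/*t6xi*/'.
The group in the pattern means `split` returns the separators' captures alongside the pieces.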